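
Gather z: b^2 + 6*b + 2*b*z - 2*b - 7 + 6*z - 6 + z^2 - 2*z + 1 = b^2 + 4*b + z^2 + z*(2*b + 4) - 12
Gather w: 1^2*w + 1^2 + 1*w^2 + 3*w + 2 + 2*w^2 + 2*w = 3*w^2 + 6*w + 3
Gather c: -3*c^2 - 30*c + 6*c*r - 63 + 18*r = -3*c^2 + c*(6*r - 30) + 18*r - 63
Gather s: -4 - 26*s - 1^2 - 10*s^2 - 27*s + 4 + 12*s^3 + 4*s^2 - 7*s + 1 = 12*s^3 - 6*s^2 - 60*s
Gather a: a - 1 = a - 1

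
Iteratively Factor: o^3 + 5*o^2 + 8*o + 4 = (o + 2)*(o^2 + 3*o + 2) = (o + 1)*(o + 2)*(o + 2)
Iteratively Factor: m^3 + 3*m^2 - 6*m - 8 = (m + 4)*(m^2 - m - 2) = (m - 2)*(m + 4)*(m + 1)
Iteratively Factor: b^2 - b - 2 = (b - 2)*(b + 1)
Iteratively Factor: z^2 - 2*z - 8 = (z + 2)*(z - 4)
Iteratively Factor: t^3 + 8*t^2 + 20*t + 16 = (t + 4)*(t^2 + 4*t + 4) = (t + 2)*(t + 4)*(t + 2)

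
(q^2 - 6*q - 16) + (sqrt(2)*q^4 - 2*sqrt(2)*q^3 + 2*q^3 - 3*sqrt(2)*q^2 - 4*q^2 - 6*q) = sqrt(2)*q^4 - 2*sqrt(2)*q^3 + 2*q^3 - 3*sqrt(2)*q^2 - 3*q^2 - 12*q - 16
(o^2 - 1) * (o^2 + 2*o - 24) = o^4 + 2*o^3 - 25*o^2 - 2*o + 24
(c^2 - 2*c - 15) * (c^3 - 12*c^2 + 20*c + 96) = c^5 - 14*c^4 + 29*c^3 + 236*c^2 - 492*c - 1440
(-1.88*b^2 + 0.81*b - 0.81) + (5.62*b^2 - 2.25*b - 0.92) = 3.74*b^2 - 1.44*b - 1.73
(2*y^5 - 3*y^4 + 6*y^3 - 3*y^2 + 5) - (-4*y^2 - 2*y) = 2*y^5 - 3*y^4 + 6*y^3 + y^2 + 2*y + 5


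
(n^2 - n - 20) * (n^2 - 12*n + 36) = n^4 - 13*n^3 + 28*n^2 + 204*n - 720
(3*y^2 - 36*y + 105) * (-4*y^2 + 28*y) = -12*y^4 + 228*y^3 - 1428*y^2 + 2940*y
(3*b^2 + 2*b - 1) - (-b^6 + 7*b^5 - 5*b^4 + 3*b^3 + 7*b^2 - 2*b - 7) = b^6 - 7*b^5 + 5*b^4 - 3*b^3 - 4*b^2 + 4*b + 6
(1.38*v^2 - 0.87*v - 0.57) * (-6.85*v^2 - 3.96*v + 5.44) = -9.453*v^4 + 0.4947*v^3 + 14.8569*v^2 - 2.4756*v - 3.1008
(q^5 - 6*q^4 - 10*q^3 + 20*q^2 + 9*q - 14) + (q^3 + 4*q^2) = q^5 - 6*q^4 - 9*q^3 + 24*q^2 + 9*q - 14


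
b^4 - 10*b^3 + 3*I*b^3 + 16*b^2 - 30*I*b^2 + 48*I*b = b*(b - 8)*(b - 2)*(b + 3*I)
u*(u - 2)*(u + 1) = u^3 - u^2 - 2*u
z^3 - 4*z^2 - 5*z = z*(z - 5)*(z + 1)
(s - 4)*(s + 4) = s^2 - 16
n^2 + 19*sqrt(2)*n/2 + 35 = (n + 5*sqrt(2)/2)*(n + 7*sqrt(2))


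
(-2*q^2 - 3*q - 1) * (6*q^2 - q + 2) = -12*q^4 - 16*q^3 - 7*q^2 - 5*q - 2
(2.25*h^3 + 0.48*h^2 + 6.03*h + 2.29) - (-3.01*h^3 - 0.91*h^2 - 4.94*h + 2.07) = 5.26*h^3 + 1.39*h^2 + 10.97*h + 0.22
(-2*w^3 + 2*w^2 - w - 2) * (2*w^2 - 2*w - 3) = -4*w^5 + 8*w^4 - 8*w^2 + 7*w + 6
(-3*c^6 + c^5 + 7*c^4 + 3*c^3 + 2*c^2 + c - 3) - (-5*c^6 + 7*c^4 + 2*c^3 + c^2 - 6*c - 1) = 2*c^6 + c^5 + c^3 + c^2 + 7*c - 2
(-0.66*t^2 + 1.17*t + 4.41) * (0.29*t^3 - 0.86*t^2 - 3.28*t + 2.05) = -0.1914*t^5 + 0.9069*t^4 + 2.4375*t^3 - 8.9832*t^2 - 12.0663*t + 9.0405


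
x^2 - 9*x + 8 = (x - 8)*(x - 1)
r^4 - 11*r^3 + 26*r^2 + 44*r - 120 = (r - 6)*(r - 5)*(r - 2)*(r + 2)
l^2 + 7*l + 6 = (l + 1)*(l + 6)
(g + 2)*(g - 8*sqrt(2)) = g^2 - 8*sqrt(2)*g + 2*g - 16*sqrt(2)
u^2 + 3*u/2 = u*(u + 3/2)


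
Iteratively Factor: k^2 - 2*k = (k - 2)*(k)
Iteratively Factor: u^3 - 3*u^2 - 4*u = (u - 4)*(u^2 + u) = (u - 4)*(u + 1)*(u)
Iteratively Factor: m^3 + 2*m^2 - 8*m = (m + 4)*(m^2 - 2*m) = (m - 2)*(m + 4)*(m)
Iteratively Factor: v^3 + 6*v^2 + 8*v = (v + 4)*(v^2 + 2*v) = v*(v + 4)*(v + 2)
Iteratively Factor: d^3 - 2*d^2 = (d - 2)*(d^2) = d*(d - 2)*(d)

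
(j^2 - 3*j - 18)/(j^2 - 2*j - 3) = (-j^2 + 3*j + 18)/(-j^2 + 2*j + 3)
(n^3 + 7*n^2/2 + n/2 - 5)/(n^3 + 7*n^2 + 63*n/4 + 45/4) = 2*(n^2 + n - 2)/(2*n^2 + 9*n + 9)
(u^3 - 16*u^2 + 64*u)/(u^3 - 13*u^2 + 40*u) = (u - 8)/(u - 5)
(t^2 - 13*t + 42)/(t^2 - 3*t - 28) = (t - 6)/(t + 4)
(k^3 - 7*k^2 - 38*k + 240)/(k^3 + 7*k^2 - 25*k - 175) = (k^2 - 2*k - 48)/(k^2 + 12*k + 35)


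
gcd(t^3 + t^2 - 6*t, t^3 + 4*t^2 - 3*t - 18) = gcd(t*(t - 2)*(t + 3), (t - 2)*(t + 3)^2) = t^2 + t - 6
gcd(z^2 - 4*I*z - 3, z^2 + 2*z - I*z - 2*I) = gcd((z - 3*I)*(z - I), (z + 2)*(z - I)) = z - I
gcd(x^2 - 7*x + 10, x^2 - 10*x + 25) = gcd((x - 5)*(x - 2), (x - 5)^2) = x - 5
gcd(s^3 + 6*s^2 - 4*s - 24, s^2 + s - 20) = 1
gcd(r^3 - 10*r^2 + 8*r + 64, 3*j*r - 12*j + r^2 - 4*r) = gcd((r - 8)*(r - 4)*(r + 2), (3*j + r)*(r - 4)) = r - 4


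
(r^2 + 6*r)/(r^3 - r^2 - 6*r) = (r + 6)/(r^2 - r - 6)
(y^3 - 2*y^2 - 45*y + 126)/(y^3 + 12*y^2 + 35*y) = (y^2 - 9*y + 18)/(y*(y + 5))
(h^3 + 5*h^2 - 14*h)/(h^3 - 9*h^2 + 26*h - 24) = h*(h + 7)/(h^2 - 7*h + 12)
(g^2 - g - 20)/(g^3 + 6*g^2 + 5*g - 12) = (g - 5)/(g^2 + 2*g - 3)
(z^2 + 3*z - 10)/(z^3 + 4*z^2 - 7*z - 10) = 1/(z + 1)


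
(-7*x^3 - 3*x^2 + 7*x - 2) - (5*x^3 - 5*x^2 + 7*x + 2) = -12*x^3 + 2*x^2 - 4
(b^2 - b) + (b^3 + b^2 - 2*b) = b^3 + 2*b^2 - 3*b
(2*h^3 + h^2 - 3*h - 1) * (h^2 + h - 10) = 2*h^5 + 3*h^4 - 22*h^3 - 14*h^2 + 29*h + 10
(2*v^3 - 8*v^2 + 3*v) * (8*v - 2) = 16*v^4 - 68*v^3 + 40*v^2 - 6*v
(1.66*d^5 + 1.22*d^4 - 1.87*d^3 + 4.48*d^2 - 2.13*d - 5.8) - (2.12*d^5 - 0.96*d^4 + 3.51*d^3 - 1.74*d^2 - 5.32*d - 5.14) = -0.46*d^5 + 2.18*d^4 - 5.38*d^3 + 6.22*d^2 + 3.19*d - 0.66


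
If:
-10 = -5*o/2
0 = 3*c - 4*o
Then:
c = 16/3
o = 4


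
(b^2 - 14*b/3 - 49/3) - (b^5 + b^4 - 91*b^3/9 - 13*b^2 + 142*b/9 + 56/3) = -b^5 - b^4 + 91*b^3/9 + 14*b^2 - 184*b/9 - 35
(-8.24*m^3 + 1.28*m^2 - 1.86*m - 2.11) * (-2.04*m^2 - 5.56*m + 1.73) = 16.8096*m^5 + 43.2032*m^4 - 17.5776*m^3 + 16.8604*m^2 + 8.5138*m - 3.6503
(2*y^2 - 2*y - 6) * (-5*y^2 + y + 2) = -10*y^4 + 12*y^3 + 32*y^2 - 10*y - 12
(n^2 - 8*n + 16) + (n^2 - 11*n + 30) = 2*n^2 - 19*n + 46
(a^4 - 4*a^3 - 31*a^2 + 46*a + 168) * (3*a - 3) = 3*a^5 - 15*a^4 - 81*a^3 + 231*a^2 + 366*a - 504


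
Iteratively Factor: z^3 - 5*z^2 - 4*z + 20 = (z - 5)*(z^2 - 4) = (z - 5)*(z + 2)*(z - 2)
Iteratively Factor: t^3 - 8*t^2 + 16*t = (t)*(t^2 - 8*t + 16) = t*(t - 4)*(t - 4)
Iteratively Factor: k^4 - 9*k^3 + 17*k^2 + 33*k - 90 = (k + 2)*(k^3 - 11*k^2 + 39*k - 45) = (k - 5)*(k + 2)*(k^2 - 6*k + 9) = (k - 5)*(k - 3)*(k + 2)*(k - 3)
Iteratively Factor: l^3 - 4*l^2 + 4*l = (l)*(l^2 - 4*l + 4) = l*(l - 2)*(l - 2)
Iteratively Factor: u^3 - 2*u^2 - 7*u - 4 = (u + 1)*(u^2 - 3*u - 4) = (u - 4)*(u + 1)*(u + 1)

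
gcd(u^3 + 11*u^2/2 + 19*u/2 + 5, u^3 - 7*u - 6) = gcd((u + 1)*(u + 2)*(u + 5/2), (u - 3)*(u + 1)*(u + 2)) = u^2 + 3*u + 2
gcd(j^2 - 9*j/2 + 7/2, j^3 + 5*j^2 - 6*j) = j - 1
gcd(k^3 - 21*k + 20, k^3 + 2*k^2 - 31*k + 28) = k^2 - 5*k + 4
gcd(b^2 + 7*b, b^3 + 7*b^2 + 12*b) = b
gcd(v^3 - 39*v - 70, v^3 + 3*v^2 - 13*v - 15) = v + 5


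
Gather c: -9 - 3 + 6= -6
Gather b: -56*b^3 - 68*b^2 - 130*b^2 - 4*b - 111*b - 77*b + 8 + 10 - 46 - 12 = -56*b^3 - 198*b^2 - 192*b - 40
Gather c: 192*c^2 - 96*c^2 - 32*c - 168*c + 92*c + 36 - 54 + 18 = 96*c^2 - 108*c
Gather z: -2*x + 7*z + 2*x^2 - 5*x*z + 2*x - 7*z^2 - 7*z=2*x^2 - 5*x*z - 7*z^2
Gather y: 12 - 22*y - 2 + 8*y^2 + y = 8*y^2 - 21*y + 10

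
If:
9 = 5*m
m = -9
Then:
No Solution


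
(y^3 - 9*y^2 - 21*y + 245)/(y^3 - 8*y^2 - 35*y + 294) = (y + 5)/(y + 6)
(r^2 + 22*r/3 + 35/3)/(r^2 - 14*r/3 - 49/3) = (r + 5)/(r - 7)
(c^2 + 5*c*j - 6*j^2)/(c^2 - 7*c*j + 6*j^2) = (c + 6*j)/(c - 6*j)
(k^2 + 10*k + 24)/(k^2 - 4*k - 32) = (k + 6)/(k - 8)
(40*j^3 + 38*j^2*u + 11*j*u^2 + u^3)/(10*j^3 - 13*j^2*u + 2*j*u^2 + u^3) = (8*j^2 + 6*j*u + u^2)/(2*j^2 - 3*j*u + u^2)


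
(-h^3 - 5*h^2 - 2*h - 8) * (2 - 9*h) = 9*h^4 + 43*h^3 + 8*h^2 + 68*h - 16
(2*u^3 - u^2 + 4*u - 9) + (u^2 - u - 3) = 2*u^3 + 3*u - 12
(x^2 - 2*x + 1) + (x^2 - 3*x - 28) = 2*x^2 - 5*x - 27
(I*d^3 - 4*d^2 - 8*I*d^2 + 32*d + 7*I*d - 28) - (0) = I*d^3 - 4*d^2 - 8*I*d^2 + 32*d + 7*I*d - 28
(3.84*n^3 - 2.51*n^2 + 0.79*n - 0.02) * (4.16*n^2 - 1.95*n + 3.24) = 15.9744*n^5 - 17.9296*n^4 + 20.6225*n^3 - 9.7561*n^2 + 2.5986*n - 0.0648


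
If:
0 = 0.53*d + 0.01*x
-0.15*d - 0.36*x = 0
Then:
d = 0.00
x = 0.00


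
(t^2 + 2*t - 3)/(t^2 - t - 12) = (t - 1)/(t - 4)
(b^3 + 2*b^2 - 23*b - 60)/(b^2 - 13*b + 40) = (b^2 + 7*b + 12)/(b - 8)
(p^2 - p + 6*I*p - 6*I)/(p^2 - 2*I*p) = (p^2 - p + 6*I*p - 6*I)/(p*(p - 2*I))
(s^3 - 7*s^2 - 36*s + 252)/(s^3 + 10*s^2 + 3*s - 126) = (s^2 - 13*s + 42)/(s^2 + 4*s - 21)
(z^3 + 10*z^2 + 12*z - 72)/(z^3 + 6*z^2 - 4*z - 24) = (z + 6)/(z + 2)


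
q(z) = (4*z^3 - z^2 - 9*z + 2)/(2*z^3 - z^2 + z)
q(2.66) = 1.39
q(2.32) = 1.17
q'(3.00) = 0.36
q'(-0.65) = -10.01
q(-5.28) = 1.73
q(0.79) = -3.27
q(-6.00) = 1.78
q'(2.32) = 0.79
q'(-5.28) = -0.08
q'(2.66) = 0.53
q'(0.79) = 6.29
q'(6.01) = 0.04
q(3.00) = 1.54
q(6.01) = 1.93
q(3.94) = 1.77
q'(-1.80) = -1.28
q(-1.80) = 0.50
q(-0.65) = -3.90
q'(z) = (-6*z^2 + 2*z - 1)*(4*z^3 - z^2 - 9*z + 2)/(2*z^3 - z^2 + z)^2 + (12*z^2 - 2*z - 9)/(2*z^3 - z^2 + z) = 2*(-z^4 + 22*z^3 - 11*z^2 + 2*z - 1)/(z^2*(4*z^4 - 4*z^3 + 5*z^2 - 2*z + 1))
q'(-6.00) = -0.06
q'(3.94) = 0.15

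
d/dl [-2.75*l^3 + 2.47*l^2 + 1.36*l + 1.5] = -8.25*l^2 + 4.94*l + 1.36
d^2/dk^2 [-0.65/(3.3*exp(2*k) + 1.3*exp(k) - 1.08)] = (-0.65*(6.6*exp(k) + 1.3)*(13.2*exp(k) + 2.6)*exp(k) + (8.58*exp(k) + 0.845)*(3.3*exp(2*k) + 1.3*exp(k) - 1.08))*exp(k)/(3.3*exp(2*k) + 1.3*exp(k) - 1.08)^3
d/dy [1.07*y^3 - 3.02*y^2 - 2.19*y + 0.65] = 3.21*y^2 - 6.04*y - 2.19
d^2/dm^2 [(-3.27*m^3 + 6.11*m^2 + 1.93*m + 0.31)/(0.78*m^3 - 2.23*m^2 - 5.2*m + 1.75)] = (-3.94102799999999*m^6 - 72.533448*m^5 + 184.376556*m^4 - 434.60504*m^3 + 291.699684*m^2 + 4.13436000000002*m + 91.7341)/(0.474552*m^9 - 4.070196*m^8 + 2.145546*m^7 + 46.373813*m^6 - 32.56734*m^5 - 197.377875*m^4 - 11.68375*m^3 + 121.471875*m^2 - 47.775*m + 5.359375)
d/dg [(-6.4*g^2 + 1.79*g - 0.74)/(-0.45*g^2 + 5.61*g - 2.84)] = (-35.0985*g^2 + 35.686*g - 0.9322)/(0.2025*g^4 - 5.049*g^3 + 34.0281*g^2 - 31.8648*g + 8.0656)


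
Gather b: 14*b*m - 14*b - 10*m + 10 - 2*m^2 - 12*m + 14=b*(14*m - 14) - 2*m^2 - 22*m + 24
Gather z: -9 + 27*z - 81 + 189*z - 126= 216*z - 216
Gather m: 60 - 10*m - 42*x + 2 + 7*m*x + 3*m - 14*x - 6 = m*(7*x - 7) - 56*x + 56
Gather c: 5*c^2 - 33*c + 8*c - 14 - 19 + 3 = 5*c^2 - 25*c - 30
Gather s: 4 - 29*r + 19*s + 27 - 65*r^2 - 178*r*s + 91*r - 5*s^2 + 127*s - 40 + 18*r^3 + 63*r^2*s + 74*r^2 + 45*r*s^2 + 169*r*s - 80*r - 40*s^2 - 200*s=18*r^3 + 9*r^2 - 18*r + s^2*(45*r - 45) + s*(63*r^2 - 9*r - 54) - 9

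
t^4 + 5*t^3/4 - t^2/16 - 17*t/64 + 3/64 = (t - 1/4)^2*(t + 3/4)*(t + 1)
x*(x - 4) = x^2 - 4*x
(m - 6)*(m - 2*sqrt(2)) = m^2 - 6*m - 2*sqrt(2)*m + 12*sqrt(2)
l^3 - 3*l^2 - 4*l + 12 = (l - 3)*(l - 2)*(l + 2)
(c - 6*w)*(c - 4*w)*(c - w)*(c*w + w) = c^4*w - 11*c^3*w^2 + c^3*w + 34*c^2*w^3 - 11*c^2*w^2 - 24*c*w^4 + 34*c*w^3 - 24*w^4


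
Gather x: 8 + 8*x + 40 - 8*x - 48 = 0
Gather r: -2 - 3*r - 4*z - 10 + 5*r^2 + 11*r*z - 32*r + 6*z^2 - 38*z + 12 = 5*r^2 + r*(11*z - 35) + 6*z^2 - 42*z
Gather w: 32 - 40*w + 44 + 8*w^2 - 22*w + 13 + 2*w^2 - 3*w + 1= 10*w^2 - 65*w + 90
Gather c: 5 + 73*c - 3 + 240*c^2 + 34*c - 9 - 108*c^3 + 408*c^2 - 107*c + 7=-108*c^3 + 648*c^2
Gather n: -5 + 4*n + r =4*n + r - 5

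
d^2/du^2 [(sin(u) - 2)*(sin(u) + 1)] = sin(u) + 2*cos(2*u)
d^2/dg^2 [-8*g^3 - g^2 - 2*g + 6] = -48*g - 2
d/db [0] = 0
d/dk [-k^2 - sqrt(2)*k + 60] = -2*k - sqrt(2)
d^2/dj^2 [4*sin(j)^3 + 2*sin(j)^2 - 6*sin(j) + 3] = 3*sin(j) + 9*sin(3*j) + 4*cos(2*j)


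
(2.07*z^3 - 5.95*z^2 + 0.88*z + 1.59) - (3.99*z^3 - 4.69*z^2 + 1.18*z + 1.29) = -1.92*z^3 - 1.26*z^2 - 0.3*z + 0.3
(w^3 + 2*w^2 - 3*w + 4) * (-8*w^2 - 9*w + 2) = -8*w^5 - 25*w^4 + 8*w^3 - w^2 - 42*w + 8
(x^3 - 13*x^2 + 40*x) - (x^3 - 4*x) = -13*x^2 + 44*x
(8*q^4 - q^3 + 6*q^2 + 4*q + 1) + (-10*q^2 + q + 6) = 8*q^4 - q^3 - 4*q^2 + 5*q + 7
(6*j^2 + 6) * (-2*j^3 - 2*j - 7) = -12*j^5 - 24*j^3 - 42*j^2 - 12*j - 42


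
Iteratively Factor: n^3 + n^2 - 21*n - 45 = (n + 3)*(n^2 - 2*n - 15) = (n + 3)^2*(n - 5)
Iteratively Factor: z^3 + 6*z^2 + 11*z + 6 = (z + 3)*(z^2 + 3*z + 2) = (z + 1)*(z + 3)*(z + 2)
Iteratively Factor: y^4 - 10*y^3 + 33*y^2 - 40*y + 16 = (y - 4)*(y^3 - 6*y^2 + 9*y - 4) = (y - 4)*(y - 1)*(y^2 - 5*y + 4) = (y - 4)^2*(y - 1)*(y - 1)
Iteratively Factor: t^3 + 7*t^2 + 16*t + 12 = (t + 3)*(t^2 + 4*t + 4) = (t + 2)*(t + 3)*(t + 2)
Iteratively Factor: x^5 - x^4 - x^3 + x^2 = (x - 1)*(x^4 - x^2) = (x - 1)*(x + 1)*(x^3 - x^2) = x*(x - 1)*(x + 1)*(x^2 - x) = x^2*(x - 1)*(x + 1)*(x - 1)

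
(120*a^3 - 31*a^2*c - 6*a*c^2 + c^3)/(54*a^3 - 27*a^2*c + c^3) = (40*a^2 + 3*a*c - c^2)/(18*a^2 - 3*a*c - c^2)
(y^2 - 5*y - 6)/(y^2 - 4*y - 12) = (y + 1)/(y + 2)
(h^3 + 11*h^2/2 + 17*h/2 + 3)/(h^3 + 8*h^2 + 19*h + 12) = (h^2 + 5*h/2 + 1)/(h^2 + 5*h + 4)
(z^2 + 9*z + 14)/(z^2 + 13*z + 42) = (z + 2)/(z + 6)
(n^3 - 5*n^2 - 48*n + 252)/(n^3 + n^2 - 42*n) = (n - 6)/n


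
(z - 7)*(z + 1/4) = z^2 - 27*z/4 - 7/4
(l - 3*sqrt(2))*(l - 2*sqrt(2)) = l^2 - 5*sqrt(2)*l + 12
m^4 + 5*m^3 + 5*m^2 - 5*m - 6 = (m - 1)*(m + 1)*(m + 2)*(m + 3)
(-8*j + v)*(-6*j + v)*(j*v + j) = 48*j^3*v + 48*j^3 - 14*j^2*v^2 - 14*j^2*v + j*v^3 + j*v^2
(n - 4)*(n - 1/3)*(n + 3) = n^3 - 4*n^2/3 - 35*n/3 + 4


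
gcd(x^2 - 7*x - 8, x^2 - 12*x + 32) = x - 8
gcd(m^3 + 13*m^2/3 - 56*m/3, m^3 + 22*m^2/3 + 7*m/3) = m^2 + 7*m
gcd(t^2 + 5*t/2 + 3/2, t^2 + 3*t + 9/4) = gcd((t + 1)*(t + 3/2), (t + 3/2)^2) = t + 3/2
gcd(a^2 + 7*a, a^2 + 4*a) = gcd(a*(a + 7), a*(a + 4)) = a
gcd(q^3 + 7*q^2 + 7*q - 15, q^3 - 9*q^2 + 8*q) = q - 1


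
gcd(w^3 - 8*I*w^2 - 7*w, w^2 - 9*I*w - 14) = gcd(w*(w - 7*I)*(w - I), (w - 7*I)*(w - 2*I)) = w - 7*I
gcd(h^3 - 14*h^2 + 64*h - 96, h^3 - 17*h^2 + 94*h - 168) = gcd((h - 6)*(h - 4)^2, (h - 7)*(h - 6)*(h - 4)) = h^2 - 10*h + 24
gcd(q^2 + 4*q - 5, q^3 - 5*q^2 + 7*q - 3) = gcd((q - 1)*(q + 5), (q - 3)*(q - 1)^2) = q - 1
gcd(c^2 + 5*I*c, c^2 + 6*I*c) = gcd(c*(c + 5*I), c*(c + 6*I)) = c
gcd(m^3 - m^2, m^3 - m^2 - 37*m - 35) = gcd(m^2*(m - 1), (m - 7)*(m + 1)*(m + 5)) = 1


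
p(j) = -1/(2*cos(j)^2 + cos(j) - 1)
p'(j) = -(4*sin(j)*cos(j) + sin(j))/(2*cos(j)^2 + cos(j) - 1)^2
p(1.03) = -22.27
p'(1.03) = -1301.19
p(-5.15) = 4.61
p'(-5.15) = -51.82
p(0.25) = -0.54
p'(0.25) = -0.35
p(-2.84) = 7.61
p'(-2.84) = -48.56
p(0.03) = -0.50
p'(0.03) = -0.04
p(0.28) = -0.55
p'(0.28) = -0.41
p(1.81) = 0.89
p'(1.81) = -0.04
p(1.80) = 0.89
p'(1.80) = -0.07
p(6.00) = -0.55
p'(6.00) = 0.42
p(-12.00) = -0.79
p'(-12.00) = -1.46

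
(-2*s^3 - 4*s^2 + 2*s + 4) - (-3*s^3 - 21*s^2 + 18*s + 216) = s^3 + 17*s^2 - 16*s - 212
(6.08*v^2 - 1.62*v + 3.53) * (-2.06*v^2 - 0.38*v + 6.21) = -12.5248*v^4 + 1.0268*v^3 + 31.1006*v^2 - 11.4016*v + 21.9213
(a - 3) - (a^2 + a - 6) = 3 - a^2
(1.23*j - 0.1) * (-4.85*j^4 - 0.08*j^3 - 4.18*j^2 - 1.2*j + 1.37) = -5.9655*j^5 + 0.3866*j^4 - 5.1334*j^3 - 1.058*j^2 + 1.8051*j - 0.137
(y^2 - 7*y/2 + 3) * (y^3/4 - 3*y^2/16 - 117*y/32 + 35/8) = y^5/4 - 17*y^4/16 - 9*y^3/4 + 1063*y^2/64 - 841*y/32 + 105/8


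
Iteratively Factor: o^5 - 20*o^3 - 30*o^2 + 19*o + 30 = (o + 3)*(o^4 - 3*o^3 - 11*o^2 + 3*o + 10) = (o + 1)*(o + 3)*(o^3 - 4*o^2 - 7*o + 10) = (o - 1)*(o + 1)*(o + 3)*(o^2 - 3*o - 10) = (o - 1)*(o + 1)*(o + 2)*(o + 3)*(o - 5)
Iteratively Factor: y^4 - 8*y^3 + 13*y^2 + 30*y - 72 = (y - 3)*(y^3 - 5*y^2 - 2*y + 24) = (y - 3)*(y + 2)*(y^2 - 7*y + 12) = (y - 4)*(y - 3)*(y + 2)*(y - 3)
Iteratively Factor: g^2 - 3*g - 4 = (g - 4)*(g + 1)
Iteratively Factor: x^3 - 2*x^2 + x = (x)*(x^2 - 2*x + 1) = x*(x - 1)*(x - 1)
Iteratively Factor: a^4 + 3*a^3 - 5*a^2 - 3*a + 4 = (a - 1)*(a^3 + 4*a^2 - a - 4) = (a - 1)*(a + 4)*(a^2 - 1) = (a - 1)*(a + 1)*(a + 4)*(a - 1)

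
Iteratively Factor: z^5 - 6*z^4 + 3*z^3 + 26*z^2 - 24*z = (z + 2)*(z^4 - 8*z^3 + 19*z^2 - 12*z) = (z - 1)*(z + 2)*(z^3 - 7*z^2 + 12*z) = (z - 3)*(z - 1)*(z + 2)*(z^2 - 4*z) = z*(z - 3)*(z - 1)*(z + 2)*(z - 4)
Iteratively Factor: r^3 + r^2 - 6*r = (r - 2)*(r^2 + 3*r) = (r - 2)*(r + 3)*(r)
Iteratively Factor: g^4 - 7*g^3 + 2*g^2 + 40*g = (g)*(g^3 - 7*g^2 + 2*g + 40) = g*(g - 5)*(g^2 - 2*g - 8) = g*(g - 5)*(g - 4)*(g + 2)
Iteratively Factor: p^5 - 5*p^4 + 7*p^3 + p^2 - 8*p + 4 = (p - 2)*(p^4 - 3*p^3 + p^2 + 3*p - 2) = (p - 2)*(p + 1)*(p^3 - 4*p^2 + 5*p - 2) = (p - 2)*(p - 1)*(p + 1)*(p^2 - 3*p + 2) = (p - 2)*(p - 1)^2*(p + 1)*(p - 2)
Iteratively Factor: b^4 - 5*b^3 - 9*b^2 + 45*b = (b - 3)*(b^3 - 2*b^2 - 15*b) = (b - 3)*(b + 3)*(b^2 - 5*b) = (b - 5)*(b - 3)*(b + 3)*(b)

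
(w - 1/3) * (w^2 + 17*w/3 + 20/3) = w^3 + 16*w^2/3 + 43*w/9 - 20/9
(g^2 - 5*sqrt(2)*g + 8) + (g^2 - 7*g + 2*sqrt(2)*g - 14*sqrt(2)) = 2*g^2 - 7*g - 3*sqrt(2)*g - 14*sqrt(2) + 8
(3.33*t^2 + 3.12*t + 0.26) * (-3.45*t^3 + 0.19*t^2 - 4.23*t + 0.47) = -11.4885*t^5 - 10.1313*t^4 - 14.3901*t^3 - 11.5831*t^2 + 0.3666*t + 0.1222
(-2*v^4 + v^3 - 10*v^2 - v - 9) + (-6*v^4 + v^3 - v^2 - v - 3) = -8*v^4 + 2*v^3 - 11*v^2 - 2*v - 12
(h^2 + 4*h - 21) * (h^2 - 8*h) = h^4 - 4*h^3 - 53*h^2 + 168*h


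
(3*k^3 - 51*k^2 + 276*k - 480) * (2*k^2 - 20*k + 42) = 6*k^5 - 162*k^4 + 1698*k^3 - 8622*k^2 + 21192*k - 20160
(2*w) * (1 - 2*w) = -4*w^2 + 2*w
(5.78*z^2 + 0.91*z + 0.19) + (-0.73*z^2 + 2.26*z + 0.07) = 5.05*z^2 + 3.17*z + 0.26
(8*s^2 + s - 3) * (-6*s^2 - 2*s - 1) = -48*s^4 - 22*s^3 + 8*s^2 + 5*s + 3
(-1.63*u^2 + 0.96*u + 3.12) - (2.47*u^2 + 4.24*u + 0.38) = -4.1*u^2 - 3.28*u + 2.74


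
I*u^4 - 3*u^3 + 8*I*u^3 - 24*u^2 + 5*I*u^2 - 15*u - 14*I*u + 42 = (u + 2)*(u + 7)*(u + 3*I)*(I*u - I)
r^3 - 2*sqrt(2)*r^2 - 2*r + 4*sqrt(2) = (r - 2*sqrt(2))*(r - sqrt(2))*(r + sqrt(2))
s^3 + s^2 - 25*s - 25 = (s - 5)*(s + 1)*(s + 5)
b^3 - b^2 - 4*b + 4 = (b - 2)*(b - 1)*(b + 2)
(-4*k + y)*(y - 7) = -4*k*y + 28*k + y^2 - 7*y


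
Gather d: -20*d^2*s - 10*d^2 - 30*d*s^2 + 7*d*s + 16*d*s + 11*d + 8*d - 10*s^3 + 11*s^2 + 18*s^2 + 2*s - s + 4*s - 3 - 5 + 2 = d^2*(-20*s - 10) + d*(-30*s^2 + 23*s + 19) - 10*s^3 + 29*s^2 + 5*s - 6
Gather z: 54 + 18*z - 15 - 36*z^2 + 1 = -36*z^2 + 18*z + 40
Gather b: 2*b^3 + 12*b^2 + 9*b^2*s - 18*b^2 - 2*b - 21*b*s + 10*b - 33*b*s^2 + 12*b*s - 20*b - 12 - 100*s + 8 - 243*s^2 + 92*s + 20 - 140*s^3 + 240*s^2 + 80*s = 2*b^3 + b^2*(9*s - 6) + b*(-33*s^2 - 9*s - 12) - 140*s^3 - 3*s^2 + 72*s + 16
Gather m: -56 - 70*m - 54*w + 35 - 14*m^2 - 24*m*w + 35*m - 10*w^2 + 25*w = -14*m^2 + m*(-24*w - 35) - 10*w^2 - 29*w - 21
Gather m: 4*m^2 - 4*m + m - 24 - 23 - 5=4*m^2 - 3*m - 52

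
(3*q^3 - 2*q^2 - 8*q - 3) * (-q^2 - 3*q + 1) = -3*q^5 - 7*q^4 + 17*q^3 + 25*q^2 + q - 3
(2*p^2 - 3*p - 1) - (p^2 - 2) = p^2 - 3*p + 1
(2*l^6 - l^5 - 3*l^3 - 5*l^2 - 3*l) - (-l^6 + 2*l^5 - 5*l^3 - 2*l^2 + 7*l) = 3*l^6 - 3*l^5 + 2*l^3 - 3*l^2 - 10*l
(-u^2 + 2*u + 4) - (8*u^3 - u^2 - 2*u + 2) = -8*u^3 + 4*u + 2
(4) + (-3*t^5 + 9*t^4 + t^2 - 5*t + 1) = -3*t^5 + 9*t^4 + t^2 - 5*t + 5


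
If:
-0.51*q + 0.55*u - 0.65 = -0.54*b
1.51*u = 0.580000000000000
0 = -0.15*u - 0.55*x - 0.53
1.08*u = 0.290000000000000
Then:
No Solution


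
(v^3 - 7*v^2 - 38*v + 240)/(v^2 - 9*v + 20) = (v^2 - 2*v - 48)/(v - 4)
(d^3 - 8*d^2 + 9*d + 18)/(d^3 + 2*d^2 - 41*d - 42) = (d - 3)/(d + 7)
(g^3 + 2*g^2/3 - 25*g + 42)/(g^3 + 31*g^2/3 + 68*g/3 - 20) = (3*g^2 - 16*g + 21)/(3*g^2 + 13*g - 10)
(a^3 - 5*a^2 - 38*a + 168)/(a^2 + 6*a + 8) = (a^3 - 5*a^2 - 38*a + 168)/(a^2 + 6*a + 8)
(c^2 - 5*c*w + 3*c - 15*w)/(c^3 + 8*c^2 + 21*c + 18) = (c - 5*w)/(c^2 + 5*c + 6)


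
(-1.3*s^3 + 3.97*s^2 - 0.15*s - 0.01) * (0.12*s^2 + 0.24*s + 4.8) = -0.156*s^5 + 0.1644*s^4 - 5.3052*s^3 + 19.0188*s^2 - 0.7224*s - 0.048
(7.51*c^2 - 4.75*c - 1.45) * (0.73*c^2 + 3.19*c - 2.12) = 5.4823*c^4 + 20.4894*c^3 - 32.1322*c^2 + 5.4445*c + 3.074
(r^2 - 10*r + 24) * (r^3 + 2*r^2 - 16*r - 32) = r^5 - 8*r^4 - 12*r^3 + 176*r^2 - 64*r - 768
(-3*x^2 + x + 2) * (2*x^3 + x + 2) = -6*x^5 + 2*x^4 + x^3 - 5*x^2 + 4*x + 4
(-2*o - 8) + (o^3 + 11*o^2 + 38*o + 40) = o^3 + 11*o^2 + 36*o + 32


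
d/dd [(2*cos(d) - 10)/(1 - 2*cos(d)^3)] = 2*(-3*cos(d) + 15*cos(2*d) - cos(3*d) + 14)*sin(d)/(2*cos(d)^3 - 1)^2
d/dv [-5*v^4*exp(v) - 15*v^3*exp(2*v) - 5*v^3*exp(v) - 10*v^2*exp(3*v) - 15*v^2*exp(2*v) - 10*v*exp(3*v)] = 5*(-v^4 - 6*v^3*exp(v) - 5*v^3 - 6*v^2*exp(2*v) - 15*v^2*exp(v) - 3*v^2 - 10*v*exp(2*v) - 6*v*exp(v) - 2*exp(2*v))*exp(v)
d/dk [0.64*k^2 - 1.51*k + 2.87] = 1.28*k - 1.51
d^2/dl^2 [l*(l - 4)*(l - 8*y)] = 6*l - 16*y - 8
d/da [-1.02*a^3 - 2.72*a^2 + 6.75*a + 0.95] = -3.06*a^2 - 5.44*a + 6.75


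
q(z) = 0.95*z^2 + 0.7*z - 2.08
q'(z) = 1.9*z + 0.7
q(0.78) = -0.96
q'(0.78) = 2.18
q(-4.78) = 16.28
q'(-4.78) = -8.38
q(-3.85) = 9.31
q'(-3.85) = -6.62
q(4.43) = 19.66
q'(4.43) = 9.12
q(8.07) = 65.44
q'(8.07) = 16.03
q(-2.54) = 2.27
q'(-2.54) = -4.13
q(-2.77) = 3.27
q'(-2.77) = -4.56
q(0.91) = -0.66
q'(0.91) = 2.43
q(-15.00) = 201.17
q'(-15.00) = -27.80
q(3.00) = 8.57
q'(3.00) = 6.40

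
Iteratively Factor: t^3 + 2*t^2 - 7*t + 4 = (t + 4)*(t^2 - 2*t + 1) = (t - 1)*(t + 4)*(t - 1)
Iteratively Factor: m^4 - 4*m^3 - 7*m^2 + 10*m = (m + 2)*(m^3 - 6*m^2 + 5*m) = m*(m + 2)*(m^2 - 6*m + 5) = m*(m - 1)*(m + 2)*(m - 5)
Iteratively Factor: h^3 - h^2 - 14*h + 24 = (h - 2)*(h^2 + h - 12) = (h - 2)*(h + 4)*(h - 3)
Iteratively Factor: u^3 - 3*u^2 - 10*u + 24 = (u - 2)*(u^2 - u - 12) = (u - 4)*(u - 2)*(u + 3)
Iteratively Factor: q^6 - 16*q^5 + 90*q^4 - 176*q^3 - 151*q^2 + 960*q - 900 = (q - 5)*(q^5 - 11*q^4 + 35*q^3 - q^2 - 156*q + 180) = (q - 5)*(q + 2)*(q^4 - 13*q^3 + 61*q^2 - 123*q + 90) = (q - 5)*(q - 3)*(q + 2)*(q^3 - 10*q^2 + 31*q - 30) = (q - 5)^2*(q - 3)*(q + 2)*(q^2 - 5*q + 6) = (q - 5)^2*(q - 3)*(q - 2)*(q + 2)*(q - 3)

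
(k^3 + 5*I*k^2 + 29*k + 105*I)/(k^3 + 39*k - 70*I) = (k + 3*I)/(k - 2*I)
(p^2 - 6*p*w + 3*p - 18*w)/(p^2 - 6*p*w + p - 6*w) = (p + 3)/(p + 1)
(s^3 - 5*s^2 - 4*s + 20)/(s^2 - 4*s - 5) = (s^2 - 4)/(s + 1)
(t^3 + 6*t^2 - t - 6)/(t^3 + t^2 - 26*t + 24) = (t + 1)/(t - 4)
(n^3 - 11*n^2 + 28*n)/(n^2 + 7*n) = (n^2 - 11*n + 28)/(n + 7)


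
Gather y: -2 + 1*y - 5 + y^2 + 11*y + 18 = y^2 + 12*y + 11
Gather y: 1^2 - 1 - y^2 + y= -y^2 + y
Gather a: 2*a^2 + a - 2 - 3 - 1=2*a^2 + a - 6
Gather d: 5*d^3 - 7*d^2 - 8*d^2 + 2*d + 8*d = 5*d^3 - 15*d^2 + 10*d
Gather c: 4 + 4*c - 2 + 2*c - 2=6*c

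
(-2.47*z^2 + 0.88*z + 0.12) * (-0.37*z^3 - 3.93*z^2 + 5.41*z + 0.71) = 0.9139*z^5 + 9.3815*z^4 - 16.8655*z^3 + 2.5355*z^2 + 1.274*z + 0.0852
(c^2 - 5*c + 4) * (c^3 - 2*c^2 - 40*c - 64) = c^5 - 7*c^4 - 26*c^3 + 128*c^2 + 160*c - 256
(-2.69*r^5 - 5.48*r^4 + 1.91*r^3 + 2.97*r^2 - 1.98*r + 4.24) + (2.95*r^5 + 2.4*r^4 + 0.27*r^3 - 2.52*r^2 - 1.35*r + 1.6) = 0.26*r^5 - 3.08*r^4 + 2.18*r^3 + 0.45*r^2 - 3.33*r + 5.84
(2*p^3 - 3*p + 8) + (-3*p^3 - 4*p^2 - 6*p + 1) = -p^3 - 4*p^2 - 9*p + 9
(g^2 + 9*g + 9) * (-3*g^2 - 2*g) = -3*g^4 - 29*g^3 - 45*g^2 - 18*g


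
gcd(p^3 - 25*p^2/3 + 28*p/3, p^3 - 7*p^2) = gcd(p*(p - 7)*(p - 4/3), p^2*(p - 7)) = p^2 - 7*p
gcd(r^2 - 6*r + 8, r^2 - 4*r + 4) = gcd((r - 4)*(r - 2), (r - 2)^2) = r - 2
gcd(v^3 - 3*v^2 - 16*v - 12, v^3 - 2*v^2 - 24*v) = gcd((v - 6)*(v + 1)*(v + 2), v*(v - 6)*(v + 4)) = v - 6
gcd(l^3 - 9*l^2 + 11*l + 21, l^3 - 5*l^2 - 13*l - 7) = l^2 - 6*l - 7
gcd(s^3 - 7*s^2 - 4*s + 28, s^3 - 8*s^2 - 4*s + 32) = s^2 - 4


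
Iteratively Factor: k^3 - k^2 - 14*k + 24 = (k - 3)*(k^2 + 2*k - 8) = (k - 3)*(k + 4)*(k - 2)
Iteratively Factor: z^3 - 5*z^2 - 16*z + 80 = (z - 4)*(z^2 - z - 20) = (z - 5)*(z - 4)*(z + 4)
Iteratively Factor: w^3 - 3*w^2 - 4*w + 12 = (w + 2)*(w^2 - 5*w + 6) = (w - 2)*(w + 2)*(w - 3)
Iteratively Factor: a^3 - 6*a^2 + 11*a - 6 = (a - 1)*(a^2 - 5*a + 6) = (a - 2)*(a - 1)*(a - 3)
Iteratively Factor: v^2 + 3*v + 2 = (v + 2)*(v + 1)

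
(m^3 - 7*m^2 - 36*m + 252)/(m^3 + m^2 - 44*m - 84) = (m - 6)/(m + 2)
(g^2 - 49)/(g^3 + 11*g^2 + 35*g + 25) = (g^2 - 49)/(g^3 + 11*g^2 + 35*g + 25)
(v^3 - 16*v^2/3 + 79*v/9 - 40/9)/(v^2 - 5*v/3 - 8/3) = (3*v^2 - 8*v + 5)/(3*(v + 1))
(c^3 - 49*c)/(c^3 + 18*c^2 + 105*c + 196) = c*(c - 7)/(c^2 + 11*c + 28)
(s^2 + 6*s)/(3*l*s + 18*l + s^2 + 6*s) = s/(3*l + s)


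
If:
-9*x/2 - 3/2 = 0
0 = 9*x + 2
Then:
No Solution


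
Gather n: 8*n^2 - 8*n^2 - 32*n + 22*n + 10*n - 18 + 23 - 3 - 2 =0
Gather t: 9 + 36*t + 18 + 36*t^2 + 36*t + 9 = 36*t^2 + 72*t + 36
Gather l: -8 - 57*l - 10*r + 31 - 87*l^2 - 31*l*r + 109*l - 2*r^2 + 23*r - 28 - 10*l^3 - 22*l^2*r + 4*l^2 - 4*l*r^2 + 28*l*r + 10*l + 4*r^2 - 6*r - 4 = -10*l^3 + l^2*(-22*r - 83) + l*(-4*r^2 - 3*r + 62) + 2*r^2 + 7*r - 9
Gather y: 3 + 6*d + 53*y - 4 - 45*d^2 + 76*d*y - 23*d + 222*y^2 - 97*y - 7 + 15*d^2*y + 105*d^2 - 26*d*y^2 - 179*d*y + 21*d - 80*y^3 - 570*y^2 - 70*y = 60*d^2 + 4*d - 80*y^3 + y^2*(-26*d - 348) + y*(15*d^2 - 103*d - 114) - 8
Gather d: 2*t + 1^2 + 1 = 2*t + 2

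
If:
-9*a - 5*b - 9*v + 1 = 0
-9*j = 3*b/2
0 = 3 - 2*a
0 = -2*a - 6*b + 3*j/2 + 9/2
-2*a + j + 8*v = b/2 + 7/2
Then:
No Solution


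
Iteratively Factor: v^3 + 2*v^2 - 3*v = (v - 1)*(v^2 + 3*v) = v*(v - 1)*(v + 3)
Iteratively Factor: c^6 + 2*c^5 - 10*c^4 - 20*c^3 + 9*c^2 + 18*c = (c + 2)*(c^5 - 10*c^3 + 9*c) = c*(c + 2)*(c^4 - 10*c^2 + 9) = c*(c + 2)*(c + 3)*(c^3 - 3*c^2 - c + 3) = c*(c - 1)*(c + 2)*(c + 3)*(c^2 - 2*c - 3) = c*(c - 3)*(c - 1)*(c + 2)*(c + 3)*(c + 1)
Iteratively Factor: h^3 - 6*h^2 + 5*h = (h - 1)*(h^2 - 5*h) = h*(h - 1)*(h - 5)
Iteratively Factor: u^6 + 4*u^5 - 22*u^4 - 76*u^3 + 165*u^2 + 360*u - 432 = (u + 4)*(u^5 - 22*u^3 + 12*u^2 + 117*u - 108) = (u + 3)*(u + 4)*(u^4 - 3*u^3 - 13*u^2 + 51*u - 36) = (u - 3)*(u + 3)*(u + 4)*(u^3 - 13*u + 12) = (u - 3)*(u - 1)*(u + 3)*(u + 4)*(u^2 + u - 12) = (u - 3)^2*(u - 1)*(u + 3)*(u + 4)*(u + 4)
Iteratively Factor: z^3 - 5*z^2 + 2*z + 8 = (z - 4)*(z^2 - z - 2) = (z - 4)*(z - 2)*(z + 1)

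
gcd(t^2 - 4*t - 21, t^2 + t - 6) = t + 3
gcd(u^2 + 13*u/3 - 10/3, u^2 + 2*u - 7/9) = 1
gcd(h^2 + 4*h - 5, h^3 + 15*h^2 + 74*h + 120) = h + 5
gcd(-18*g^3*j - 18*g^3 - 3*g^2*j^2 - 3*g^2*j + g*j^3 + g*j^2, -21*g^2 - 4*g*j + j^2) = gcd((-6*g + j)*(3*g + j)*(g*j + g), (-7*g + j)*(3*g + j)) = 3*g + j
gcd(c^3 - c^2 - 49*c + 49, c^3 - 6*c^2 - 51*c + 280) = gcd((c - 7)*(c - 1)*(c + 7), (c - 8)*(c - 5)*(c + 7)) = c + 7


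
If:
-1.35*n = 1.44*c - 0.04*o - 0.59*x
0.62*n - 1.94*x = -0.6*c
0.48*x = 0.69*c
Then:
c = 0.695652173913043*x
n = 2.45582047685834*x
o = 93.1774193548387*x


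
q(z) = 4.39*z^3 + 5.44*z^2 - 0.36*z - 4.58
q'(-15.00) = 2799.69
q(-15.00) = -13591.43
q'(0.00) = -0.36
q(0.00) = -4.58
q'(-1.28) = 7.29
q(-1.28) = -4.41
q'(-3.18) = 98.22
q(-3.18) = -89.59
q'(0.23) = 2.84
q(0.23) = -4.32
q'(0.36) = 5.26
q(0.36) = -3.80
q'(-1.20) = 5.55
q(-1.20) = -3.90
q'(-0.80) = -0.64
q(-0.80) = -3.06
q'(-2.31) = 44.78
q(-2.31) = -28.83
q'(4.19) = 276.44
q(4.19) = 412.35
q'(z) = 13.17*z^2 + 10.88*z - 0.36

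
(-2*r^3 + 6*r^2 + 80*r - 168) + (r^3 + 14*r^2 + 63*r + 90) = -r^3 + 20*r^2 + 143*r - 78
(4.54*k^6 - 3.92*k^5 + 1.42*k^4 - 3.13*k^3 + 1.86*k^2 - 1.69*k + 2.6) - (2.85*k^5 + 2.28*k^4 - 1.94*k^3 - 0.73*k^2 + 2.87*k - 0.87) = 4.54*k^6 - 6.77*k^5 - 0.86*k^4 - 1.19*k^3 + 2.59*k^2 - 4.56*k + 3.47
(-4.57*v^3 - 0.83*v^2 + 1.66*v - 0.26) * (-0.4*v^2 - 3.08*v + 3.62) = 1.828*v^5 + 14.4076*v^4 - 14.651*v^3 - 8.0134*v^2 + 6.81*v - 0.9412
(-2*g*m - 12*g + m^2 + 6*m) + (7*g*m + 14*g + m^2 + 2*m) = 5*g*m + 2*g + 2*m^2 + 8*m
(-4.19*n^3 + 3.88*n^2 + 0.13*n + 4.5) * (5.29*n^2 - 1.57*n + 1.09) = -22.1651*n^5 + 27.1035*n^4 - 9.971*n^3 + 27.8301*n^2 - 6.9233*n + 4.905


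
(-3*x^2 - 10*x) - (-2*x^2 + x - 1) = -x^2 - 11*x + 1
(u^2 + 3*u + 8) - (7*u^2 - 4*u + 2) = -6*u^2 + 7*u + 6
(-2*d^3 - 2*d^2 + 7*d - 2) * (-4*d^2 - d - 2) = 8*d^5 + 10*d^4 - 22*d^3 + 5*d^2 - 12*d + 4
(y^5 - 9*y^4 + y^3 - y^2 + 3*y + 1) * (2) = 2*y^5 - 18*y^4 + 2*y^3 - 2*y^2 + 6*y + 2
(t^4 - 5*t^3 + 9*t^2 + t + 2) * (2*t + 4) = 2*t^5 - 6*t^4 - 2*t^3 + 38*t^2 + 8*t + 8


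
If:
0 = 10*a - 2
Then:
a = 1/5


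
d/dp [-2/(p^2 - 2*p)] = 4*(p - 1)/(p^2*(p - 2)^2)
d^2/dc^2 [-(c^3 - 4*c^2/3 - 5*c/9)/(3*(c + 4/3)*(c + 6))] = 2*(-1485*c^3 - 5616*c^2 - 5544*c + 1424)/(3*(27*c^6 + 594*c^5 + 5004*c^4 + 20152*c^3 + 40032*c^2 + 38016*c + 13824))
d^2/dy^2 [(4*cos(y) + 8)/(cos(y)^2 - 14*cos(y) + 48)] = 4*(-9*(1 - cos(2*y))^2*cos(y)/4 - 11*(1 - cos(2*y))^2/2 - 3823*cos(y) - 356*cos(2*y) + 183*cos(3*y)/2 + cos(5*y)/2 + 1602)/((cos(y) - 8)^3*(cos(y) - 6)^3)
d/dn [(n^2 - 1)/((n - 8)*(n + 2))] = 6*(-n^2 - 5*n - 1)/(n^4 - 12*n^3 + 4*n^2 + 192*n + 256)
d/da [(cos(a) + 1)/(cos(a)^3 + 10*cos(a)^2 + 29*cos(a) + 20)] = (2*cos(a) + 9)*sin(a)/((cos(a) + 4)^2*(cos(a) + 5)^2)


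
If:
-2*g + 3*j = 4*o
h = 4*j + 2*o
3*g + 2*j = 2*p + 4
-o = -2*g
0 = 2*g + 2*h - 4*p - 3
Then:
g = -15/52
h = -5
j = -25/26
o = -15/26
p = -353/104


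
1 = 1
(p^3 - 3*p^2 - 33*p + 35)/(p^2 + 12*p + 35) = (p^2 - 8*p + 7)/(p + 7)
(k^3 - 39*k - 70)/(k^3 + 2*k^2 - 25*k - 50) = (k - 7)/(k - 5)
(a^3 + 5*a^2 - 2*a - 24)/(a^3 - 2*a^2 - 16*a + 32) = (a + 3)/(a - 4)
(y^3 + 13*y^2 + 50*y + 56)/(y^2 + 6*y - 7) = (y^2 + 6*y + 8)/(y - 1)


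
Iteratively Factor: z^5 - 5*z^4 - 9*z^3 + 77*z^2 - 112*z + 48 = (z + 4)*(z^4 - 9*z^3 + 27*z^2 - 31*z + 12) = (z - 3)*(z + 4)*(z^3 - 6*z^2 + 9*z - 4) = (z - 3)*(z - 1)*(z + 4)*(z^2 - 5*z + 4) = (z - 4)*(z - 3)*(z - 1)*(z + 4)*(z - 1)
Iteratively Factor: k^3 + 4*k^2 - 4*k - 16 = (k + 2)*(k^2 + 2*k - 8) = (k + 2)*(k + 4)*(k - 2)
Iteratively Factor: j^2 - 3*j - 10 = (j + 2)*(j - 5)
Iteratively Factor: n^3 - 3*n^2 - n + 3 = (n - 1)*(n^2 - 2*n - 3) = (n - 3)*(n - 1)*(n + 1)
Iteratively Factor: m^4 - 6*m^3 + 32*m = (m)*(m^3 - 6*m^2 + 32) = m*(m - 4)*(m^2 - 2*m - 8) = m*(m - 4)^2*(m + 2)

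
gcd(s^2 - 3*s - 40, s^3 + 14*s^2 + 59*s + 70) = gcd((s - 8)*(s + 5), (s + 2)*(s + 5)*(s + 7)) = s + 5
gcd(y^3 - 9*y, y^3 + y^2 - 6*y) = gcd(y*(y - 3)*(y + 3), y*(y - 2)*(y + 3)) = y^2 + 3*y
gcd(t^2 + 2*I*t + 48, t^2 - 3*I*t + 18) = t - 6*I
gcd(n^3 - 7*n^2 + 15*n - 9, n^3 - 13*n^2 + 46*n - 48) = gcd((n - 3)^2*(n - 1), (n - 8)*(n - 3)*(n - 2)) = n - 3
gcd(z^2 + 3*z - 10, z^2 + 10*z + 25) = z + 5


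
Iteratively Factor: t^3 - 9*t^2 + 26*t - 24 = (t - 3)*(t^2 - 6*t + 8) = (t - 3)*(t - 2)*(t - 4)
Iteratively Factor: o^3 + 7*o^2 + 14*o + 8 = (o + 2)*(o^2 + 5*o + 4) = (o + 1)*(o + 2)*(o + 4)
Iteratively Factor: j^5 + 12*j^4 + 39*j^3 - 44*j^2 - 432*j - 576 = (j + 4)*(j^4 + 8*j^3 + 7*j^2 - 72*j - 144) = (j - 3)*(j + 4)*(j^3 + 11*j^2 + 40*j + 48) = (j - 3)*(j + 4)^2*(j^2 + 7*j + 12) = (j - 3)*(j + 4)^3*(j + 3)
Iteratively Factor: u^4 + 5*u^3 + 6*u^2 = (u + 2)*(u^3 + 3*u^2) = u*(u + 2)*(u^2 + 3*u) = u^2*(u + 2)*(u + 3)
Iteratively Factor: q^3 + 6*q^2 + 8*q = (q + 2)*(q^2 + 4*q) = q*(q + 2)*(q + 4)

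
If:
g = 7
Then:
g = 7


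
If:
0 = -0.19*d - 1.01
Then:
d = -5.32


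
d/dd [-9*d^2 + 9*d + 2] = 9 - 18*d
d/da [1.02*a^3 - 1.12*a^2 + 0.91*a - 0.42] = 3.06*a^2 - 2.24*a + 0.91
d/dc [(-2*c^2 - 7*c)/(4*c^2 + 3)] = (28*c^2 - 12*c - 21)/(16*c^4 + 24*c^2 + 9)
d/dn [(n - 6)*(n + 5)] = 2*n - 1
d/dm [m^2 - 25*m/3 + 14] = 2*m - 25/3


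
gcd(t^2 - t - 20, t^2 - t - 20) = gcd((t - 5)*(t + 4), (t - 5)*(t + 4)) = t^2 - t - 20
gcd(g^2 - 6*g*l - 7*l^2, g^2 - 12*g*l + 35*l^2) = g - 7*l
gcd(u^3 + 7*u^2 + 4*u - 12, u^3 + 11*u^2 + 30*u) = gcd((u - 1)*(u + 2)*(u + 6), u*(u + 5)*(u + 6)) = u + 6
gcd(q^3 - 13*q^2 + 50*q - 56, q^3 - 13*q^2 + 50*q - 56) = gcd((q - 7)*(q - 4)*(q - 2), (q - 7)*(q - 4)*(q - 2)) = q^3 - 13*q^2 + 50*q - 56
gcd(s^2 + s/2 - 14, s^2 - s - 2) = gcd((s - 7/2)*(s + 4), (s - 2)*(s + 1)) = 1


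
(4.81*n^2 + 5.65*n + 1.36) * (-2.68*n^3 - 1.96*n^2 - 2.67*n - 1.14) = -12.8908*n^5 - 24.5696*n^4 - 27.5615*n^3 - 23.2345*n^2 - 10.0722*n - 1.5504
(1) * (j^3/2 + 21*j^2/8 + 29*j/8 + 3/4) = j^3/2 + 21*j^2/8 + 29*j/8 + 3/4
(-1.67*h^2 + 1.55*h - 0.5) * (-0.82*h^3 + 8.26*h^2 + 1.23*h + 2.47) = 1.3694*h^5 - 15.0652*h^4 + 11.1589*h^3 - 6.3484*h^2 + 3.2135*h - 1.235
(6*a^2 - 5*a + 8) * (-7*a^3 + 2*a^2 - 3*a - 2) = -42*a^5 + 47*a^4 - 84*a^3 + 19*a^2 - 14*a - 16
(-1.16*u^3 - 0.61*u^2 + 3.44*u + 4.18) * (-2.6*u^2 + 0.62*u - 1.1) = 3.016*u^5 + 0.8668*u^4 - 8.0462*u^3 - 8.0642*u^2 - 1.1924*u - 4.598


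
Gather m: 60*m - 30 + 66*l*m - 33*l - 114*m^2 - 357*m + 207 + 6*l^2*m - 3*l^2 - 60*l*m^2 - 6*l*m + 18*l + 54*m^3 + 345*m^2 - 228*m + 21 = -3*l^2 - 15*l + 54*m^3 + m^2*(231 - 60*l) + m*(6*l^2 + 60*l - 525) + 198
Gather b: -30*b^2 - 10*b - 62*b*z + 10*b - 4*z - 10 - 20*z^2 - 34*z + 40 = -30*b^2 - 62*b*z - 20*z^2 - 38*z + 30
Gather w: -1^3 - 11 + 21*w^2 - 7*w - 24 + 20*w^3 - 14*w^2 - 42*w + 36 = 20*w^3 + 7*w^2 - 49*w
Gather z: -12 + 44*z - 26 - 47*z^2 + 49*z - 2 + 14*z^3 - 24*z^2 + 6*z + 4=14*z^3 - 71*z^2 + 99*z - 36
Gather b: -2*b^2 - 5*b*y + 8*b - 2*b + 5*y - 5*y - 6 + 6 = -2*b^2 + b*(6 - 5*y)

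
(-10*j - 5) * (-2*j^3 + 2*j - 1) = 20*j^4 + 10*j^3 - 20*j^2 + 5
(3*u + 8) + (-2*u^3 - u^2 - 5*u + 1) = -2*u^3 - u^2 - 2*u + 9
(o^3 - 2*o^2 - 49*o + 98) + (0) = o^3 - 2*o^2 - 49*o + 98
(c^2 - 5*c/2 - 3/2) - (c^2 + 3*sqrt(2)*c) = -3*sqrt(2)*c - 5*c/2 - 3/2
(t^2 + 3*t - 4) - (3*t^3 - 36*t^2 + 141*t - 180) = -3*t^3 + 37*t^2 - 138*t + 176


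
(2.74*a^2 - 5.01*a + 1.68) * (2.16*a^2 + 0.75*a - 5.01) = 5.9184*a^4 - 8.7666*a^3 - 13.8561*a^2 + 26.3601*a - 8.4168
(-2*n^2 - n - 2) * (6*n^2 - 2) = -12*n^4 - 6*n^3 - 8*n^2 + 2*n + 4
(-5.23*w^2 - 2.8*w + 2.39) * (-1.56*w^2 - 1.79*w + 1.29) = 8.1588*w^4 + 13.7297*w^3 - 5.4631*w^2 - 7.8901*w + 3.0831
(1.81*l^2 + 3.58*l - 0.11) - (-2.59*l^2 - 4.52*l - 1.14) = 4.4*l^2 + 8.1*l + 1.03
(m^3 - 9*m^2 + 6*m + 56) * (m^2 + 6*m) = m^5 - 3*m^4 - 48*m^3 + 92*m^2 + 336*m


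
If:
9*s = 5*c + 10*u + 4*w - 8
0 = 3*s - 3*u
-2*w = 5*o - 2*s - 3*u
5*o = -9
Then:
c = 49/25 - 22*w/25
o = -9/5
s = 2*w/5 - 9/5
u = 2*w/5 - 9/5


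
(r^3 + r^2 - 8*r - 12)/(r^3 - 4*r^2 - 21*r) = (-r^3 - r^2 + 8*r + 12)/(r*(-r^2 + 4*r + 21))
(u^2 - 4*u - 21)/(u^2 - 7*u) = (u + 3)/u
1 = 1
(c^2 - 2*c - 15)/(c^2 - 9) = (c - 5)/(c - 3)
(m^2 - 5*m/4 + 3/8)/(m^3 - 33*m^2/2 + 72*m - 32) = (m - 3/4)/(m^2 - 16*m + 64)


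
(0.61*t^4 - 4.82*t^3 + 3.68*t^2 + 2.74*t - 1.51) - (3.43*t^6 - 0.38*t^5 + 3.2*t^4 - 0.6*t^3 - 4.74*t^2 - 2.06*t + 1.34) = -3.43*t^6 + 0.38*t^5 - 2.59*t^4 - 4.22*t^3 + 8.42*t^2 + 4.8*t - 2.85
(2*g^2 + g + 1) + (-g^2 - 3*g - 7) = g^2 - 2*g - 6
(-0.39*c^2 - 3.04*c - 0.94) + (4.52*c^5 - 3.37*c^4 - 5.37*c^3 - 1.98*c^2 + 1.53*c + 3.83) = 4.52*c^5 - 3.37*c^4 - 5.37*c^3 - 2.37*c^2 - 1.51*c + 2.89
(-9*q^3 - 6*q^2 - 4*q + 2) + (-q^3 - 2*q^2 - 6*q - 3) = -10*q^3 - 8*q^2 - 10*q - 1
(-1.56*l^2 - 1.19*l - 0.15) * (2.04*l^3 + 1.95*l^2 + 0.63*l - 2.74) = -3.1824*l^5 - 5.4696*l^4 - 3.6093*l^3 + 3.2322*l^2 + 3.1661*l + 0.411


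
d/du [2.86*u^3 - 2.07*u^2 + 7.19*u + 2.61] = 8.58*u^2 - 4.14*u + 7.19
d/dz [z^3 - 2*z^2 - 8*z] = 3*z^2 - 4*z - 8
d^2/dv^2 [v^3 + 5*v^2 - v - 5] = 6*v + 10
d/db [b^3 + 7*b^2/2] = b*(3*b + 7)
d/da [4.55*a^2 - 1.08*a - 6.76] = 9.1*a - 1.08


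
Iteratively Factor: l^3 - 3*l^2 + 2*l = (l - 2)*(l^2 - l) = l*(l - 2)*(l - 1)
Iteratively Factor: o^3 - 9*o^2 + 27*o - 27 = (o - 3)*(o^2 - 6*o + 9) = (o - 3)^2*(o - 3)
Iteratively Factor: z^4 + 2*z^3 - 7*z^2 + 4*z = (z - 1)*(z^3 + 3*z^2 - 4*z) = z*(z - 1)*(z^2 + 3*z - 4) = z*(z - 1)^2*(z + 4)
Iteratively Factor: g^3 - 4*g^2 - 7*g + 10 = (g - 1)*(g^2 - 3*g - 10) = (g - 5)*(g - 1)*(g + 2)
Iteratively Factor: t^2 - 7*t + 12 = (t - 4)*(t - 3)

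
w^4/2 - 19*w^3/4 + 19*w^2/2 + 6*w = w*(w/2 + 1/4)*(w - 6)*(w - 4)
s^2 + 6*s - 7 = (s - 1)*(s + 7)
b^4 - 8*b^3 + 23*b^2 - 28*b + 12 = (b - 3)*(b - 2)^2*(b - 1)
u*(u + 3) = u^2 + 3*u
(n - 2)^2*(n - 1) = n^3 - 5*n^2 + 8*n - 4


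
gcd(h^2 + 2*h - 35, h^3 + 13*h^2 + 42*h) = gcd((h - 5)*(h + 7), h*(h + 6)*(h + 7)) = h + 7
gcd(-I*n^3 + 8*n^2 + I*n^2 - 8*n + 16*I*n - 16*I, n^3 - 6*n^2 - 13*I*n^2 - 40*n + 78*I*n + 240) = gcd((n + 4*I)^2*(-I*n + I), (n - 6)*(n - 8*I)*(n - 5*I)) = 1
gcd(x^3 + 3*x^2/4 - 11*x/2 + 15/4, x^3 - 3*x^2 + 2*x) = x - 1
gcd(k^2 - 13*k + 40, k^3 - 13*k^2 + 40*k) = k^2 - 13*k + 40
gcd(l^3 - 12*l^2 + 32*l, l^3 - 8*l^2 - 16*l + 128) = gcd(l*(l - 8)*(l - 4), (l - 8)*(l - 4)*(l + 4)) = l^2 - 12*l + 32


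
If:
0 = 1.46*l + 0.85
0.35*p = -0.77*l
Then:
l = -0.58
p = 1.28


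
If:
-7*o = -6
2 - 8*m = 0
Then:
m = 1/4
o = 6/7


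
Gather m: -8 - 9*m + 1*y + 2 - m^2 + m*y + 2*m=-m^2 + m*(y - 7) + y - 6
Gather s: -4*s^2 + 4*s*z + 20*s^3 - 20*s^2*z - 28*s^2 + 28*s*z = 20*s^3 + s^2*(-20*z - 32) + 32*s*z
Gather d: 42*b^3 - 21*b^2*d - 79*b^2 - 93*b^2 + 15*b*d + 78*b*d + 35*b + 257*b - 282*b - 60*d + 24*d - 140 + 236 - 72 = 42*b^3 - 172*b^2 + 10*b + d*(-21*b^2 + 93*b - 36) + 24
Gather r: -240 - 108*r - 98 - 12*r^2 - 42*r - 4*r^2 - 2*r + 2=-16*r^2 - 152*r - 336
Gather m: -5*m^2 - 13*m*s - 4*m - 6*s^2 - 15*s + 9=-5*m^2 + m*(-13*s - 4) - 6*s^2 - 15*s + 9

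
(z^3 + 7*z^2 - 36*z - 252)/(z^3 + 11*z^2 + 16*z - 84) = (z - 6)/(z - 2)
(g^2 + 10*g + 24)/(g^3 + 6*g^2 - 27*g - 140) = (g + 6)/(g^2 + 2*g - 35)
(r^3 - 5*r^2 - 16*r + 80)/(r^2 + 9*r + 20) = (r^2 - 9*r + 20)/(r + 5)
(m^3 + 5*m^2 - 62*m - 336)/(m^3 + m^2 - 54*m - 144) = (m + 7)/(m + 3)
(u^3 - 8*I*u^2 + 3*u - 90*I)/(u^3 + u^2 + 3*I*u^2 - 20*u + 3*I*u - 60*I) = (u^2 - 11*I*u - 30)/(u^2 + u - 20)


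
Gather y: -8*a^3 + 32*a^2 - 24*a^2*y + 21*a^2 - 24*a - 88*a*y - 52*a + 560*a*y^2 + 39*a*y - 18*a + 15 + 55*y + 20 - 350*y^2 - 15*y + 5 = -8*a^3 + 53*a^2 - 94*a + y^2*(560*a - 350) + y*(-24*a^2 - 49*a + 40) + 40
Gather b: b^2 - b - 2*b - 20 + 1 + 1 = b^2 - 3*b - 18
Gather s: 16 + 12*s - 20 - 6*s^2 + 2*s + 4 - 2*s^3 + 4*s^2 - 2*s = -2*s^3 - 2*s^2 + 12*s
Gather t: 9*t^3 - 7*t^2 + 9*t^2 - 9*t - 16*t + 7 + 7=9*t^3 + 2*t^2 - 25*t + 14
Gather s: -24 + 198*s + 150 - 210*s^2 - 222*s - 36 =-210*s^2 - 24*s + 90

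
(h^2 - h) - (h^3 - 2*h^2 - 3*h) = -h^3 + 3*h^2 + 2*h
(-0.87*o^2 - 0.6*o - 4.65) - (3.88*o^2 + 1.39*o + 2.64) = -4.75*o^2 - 1.99*o - 7.29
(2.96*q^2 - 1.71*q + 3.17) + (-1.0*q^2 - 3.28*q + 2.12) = 1.96*q^2 - 4.99*q + 5.29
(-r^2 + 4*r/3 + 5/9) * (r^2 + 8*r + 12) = -r^4 - 20*r^3/3 - 7*r^2/9 + 184*r/9 + 20/3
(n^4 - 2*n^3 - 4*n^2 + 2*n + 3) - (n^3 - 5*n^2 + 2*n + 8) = n^4 - 3*n^3 + n^2 - 5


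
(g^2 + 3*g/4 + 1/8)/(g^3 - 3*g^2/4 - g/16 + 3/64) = 8*(2*g + 1)/(16*g^2 - 16*g + 3)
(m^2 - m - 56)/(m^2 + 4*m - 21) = (m - 8)/(m - 3)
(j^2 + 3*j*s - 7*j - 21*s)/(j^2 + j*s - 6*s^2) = (7 - j)/(-j + 2*s)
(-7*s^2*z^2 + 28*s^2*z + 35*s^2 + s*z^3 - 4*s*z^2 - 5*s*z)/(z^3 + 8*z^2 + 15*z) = s*(-7*s*z^2 + 28*s*z + 35*s + z^3 - 4*z^2 - 5*z)/(z*(z^2 + 8*z + 15))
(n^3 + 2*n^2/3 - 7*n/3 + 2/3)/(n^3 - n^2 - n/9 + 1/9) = 3*(n + 2)/(3*n + 1)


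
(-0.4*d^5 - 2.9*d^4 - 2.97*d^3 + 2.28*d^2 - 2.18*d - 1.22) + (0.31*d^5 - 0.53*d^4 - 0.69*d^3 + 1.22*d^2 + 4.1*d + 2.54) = -0.09*d^5 - 3.43*d^4 - 3.66*d^3 + 3.5*d^2 + 1.92*d + 1.32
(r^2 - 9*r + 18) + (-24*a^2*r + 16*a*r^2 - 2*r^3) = -24*a^2*r + 16*a*r^2 - 2*r^3 + r^2 - 9*r + 18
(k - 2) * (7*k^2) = 7*k^3 - 14*k^2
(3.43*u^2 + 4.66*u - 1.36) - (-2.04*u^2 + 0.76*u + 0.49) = 5.47*u^2 + 3.9*u - 1.85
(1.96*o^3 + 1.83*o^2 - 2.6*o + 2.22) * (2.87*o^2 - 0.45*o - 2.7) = 5.6252*o^5 + 4.3701*o^4 - 13.5775*o^3 + 2.6004*o^2 + 6.021*o - 5.994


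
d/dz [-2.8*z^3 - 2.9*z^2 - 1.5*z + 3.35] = -8.4*z^2 - 5.8*z - 1.5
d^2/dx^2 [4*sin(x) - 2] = -4*sin(x)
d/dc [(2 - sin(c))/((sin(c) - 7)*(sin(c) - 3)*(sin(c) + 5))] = (2*sin(c)^3 - 11*sin(c)^2 + 20*sin(c) - 47)*cos(c)/((sin(c) - 7)^2*(sin(c) - 3)^2*(sin(c) + 5)^2)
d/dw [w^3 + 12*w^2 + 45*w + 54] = 3*w^2 + 24*w + 45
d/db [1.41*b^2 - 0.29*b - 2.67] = 2.82*b - 0.29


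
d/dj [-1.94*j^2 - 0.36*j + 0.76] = -3.88*j - 0.36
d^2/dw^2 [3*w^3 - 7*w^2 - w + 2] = 18*w - 14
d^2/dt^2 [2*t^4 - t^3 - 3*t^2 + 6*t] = 24*t^2 - 6*t - 6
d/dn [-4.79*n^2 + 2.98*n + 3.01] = 2.98 - 9.58*n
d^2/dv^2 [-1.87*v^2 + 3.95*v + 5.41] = -3.74000000000000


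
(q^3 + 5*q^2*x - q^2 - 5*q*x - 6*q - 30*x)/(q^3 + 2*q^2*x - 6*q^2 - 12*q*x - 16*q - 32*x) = (q^2 + 5*q*x - 3*q - 15*x)/(q^2 + 2*q*x - 8*q - 16*x)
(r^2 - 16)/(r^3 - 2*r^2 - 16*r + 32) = 1/(r - 2)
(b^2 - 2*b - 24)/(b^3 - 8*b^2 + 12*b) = (b + 4)/(b*(b - 2))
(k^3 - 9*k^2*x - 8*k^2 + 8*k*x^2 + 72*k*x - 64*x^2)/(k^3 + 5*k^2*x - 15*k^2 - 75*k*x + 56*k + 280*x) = (k^2 - 9*k*x + 8*x^2)/(k^2 + 5*k*x - 7*k - 35*x)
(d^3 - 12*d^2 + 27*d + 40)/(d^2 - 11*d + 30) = (d^2 - 7*d - 8)/(d - 6)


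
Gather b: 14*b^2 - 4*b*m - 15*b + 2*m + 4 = 14*b^2 + b*(-4*m - 15) + 2*m + 4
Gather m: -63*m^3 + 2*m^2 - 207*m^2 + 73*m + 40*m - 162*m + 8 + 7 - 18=-63*m^3 - 205*m^2 - 49*m - 3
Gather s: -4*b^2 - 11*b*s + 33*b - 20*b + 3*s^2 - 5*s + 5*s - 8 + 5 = -4*b^2 - 11*b*s + 13*b + 3*s^2 - 3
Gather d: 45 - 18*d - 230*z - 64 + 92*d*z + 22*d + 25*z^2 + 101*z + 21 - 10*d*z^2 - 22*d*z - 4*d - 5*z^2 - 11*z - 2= d*(-10*z^2 + 70*z) + 20*z^2 - 140*z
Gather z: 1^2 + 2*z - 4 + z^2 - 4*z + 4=z^2 - 2*z + 1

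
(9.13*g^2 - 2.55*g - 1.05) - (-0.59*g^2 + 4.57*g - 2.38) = 9.72*g^2 - 7.12*g + 1.33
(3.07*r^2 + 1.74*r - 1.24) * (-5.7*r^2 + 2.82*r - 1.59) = -17.499*r^4 - 1.2606*r^3 + 7.0935*r^2 - 6.2634*r + 1.9716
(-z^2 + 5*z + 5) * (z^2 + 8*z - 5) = -z^4 - 3*z^3 + 50*z^2 + 15*z - 25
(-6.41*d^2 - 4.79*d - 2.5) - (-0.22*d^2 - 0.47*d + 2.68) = -6.19*d^2 - 4.32*d - 5.18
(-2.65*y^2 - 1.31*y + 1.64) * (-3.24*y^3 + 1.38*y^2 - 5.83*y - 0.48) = 8.586*y^5 + 0.587400000000001*y^4 + 8.3281*y^3 + 11.1725*y^2 - 8.9324*y - 0.7872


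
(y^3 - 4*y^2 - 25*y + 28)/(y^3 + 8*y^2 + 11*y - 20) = (y - 7)/(y + 5)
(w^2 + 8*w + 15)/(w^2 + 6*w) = (w^2 + 8*w + 15)/(w*(w + 6))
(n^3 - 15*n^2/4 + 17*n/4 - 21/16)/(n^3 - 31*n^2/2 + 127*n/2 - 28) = (8*n^2 - 26*n + 21)/(8*(n^2 - 15*n + 56))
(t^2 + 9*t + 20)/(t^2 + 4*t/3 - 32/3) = 3*(t + 5)/(3*t - 8)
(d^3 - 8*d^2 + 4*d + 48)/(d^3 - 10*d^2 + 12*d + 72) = (d - 4)/(d - 6)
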